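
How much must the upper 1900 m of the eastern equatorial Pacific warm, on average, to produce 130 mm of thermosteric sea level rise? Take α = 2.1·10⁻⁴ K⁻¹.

about 0.33 K

ΔT = Δh/(αH) = 0.13 / (2.1×10⁻⁴ × 1900) ≈ 0.3258 K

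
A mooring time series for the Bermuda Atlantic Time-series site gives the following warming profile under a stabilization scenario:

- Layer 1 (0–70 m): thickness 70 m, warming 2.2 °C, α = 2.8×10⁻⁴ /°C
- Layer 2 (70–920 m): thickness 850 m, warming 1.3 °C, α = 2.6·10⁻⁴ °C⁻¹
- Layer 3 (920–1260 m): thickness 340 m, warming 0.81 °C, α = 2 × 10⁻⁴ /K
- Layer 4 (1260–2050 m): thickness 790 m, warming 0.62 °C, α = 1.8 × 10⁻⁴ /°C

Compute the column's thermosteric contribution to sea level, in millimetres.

about 470 mm

0–70 m: 2.8×10⁻⁴ × 2.2 × 70 = 0.04312 m
1.3 × 2.6×10⁻⁴ × 850 = 0.28730 m
Layer 3: 340 × 0.81 × 2×10⁻⁴ = 0.05508 m
1.8×10⁻⁴ × 0.62 × 790 = 0.088164 m
Δh = 0.04312 + 0.28730 + 0.05508 + 0.088164 = 0.473664 m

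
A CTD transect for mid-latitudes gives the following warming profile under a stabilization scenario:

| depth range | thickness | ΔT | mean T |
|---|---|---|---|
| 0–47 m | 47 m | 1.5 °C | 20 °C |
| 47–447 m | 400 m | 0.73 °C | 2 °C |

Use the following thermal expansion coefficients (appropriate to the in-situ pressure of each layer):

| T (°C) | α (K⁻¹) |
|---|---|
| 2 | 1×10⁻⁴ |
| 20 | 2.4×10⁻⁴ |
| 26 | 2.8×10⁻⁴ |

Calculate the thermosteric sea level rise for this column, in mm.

about 46.1 mm

Layer 1 at 20 °C → α = 2.4×10⁻⁴ K⁻¹
Layer 2 at 2 °C → α = 1×10⁻⁴ K⁻¹
Layer 1: 1.5 × 47 × 2.4×10⁻⁴ = 0.01692 m
47–447 m: 1×10⁻⁴ × 400 × 0.73 = 0.02920 m
Δh = 0.01692 + 0.02920 = 0.04612 m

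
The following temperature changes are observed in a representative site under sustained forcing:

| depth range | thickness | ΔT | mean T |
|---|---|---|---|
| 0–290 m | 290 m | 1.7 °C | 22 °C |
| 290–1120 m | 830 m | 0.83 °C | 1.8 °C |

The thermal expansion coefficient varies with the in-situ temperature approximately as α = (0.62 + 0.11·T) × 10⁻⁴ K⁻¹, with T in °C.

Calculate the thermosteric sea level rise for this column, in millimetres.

Layer 1: α = (0.62 + 0.11×22)×10⁻⁴ = 3.04×10⁻⁴ K⁻¹
Layer 2: α = (0.62 + 0.11×1.8)×10⁻⁴ = 0.818×10⁻⁴ K⁻¹
0–290 m: 3.04×10⁻⁴ × 1.7 × 290 = 0.149872 m
290–1120 m: 0.83 × 0.818×10⁻⁴ × 830 = 0.05635202 m
Δh = 0.149872 + 0.05635202 = 0.20622402 m

about 206 mm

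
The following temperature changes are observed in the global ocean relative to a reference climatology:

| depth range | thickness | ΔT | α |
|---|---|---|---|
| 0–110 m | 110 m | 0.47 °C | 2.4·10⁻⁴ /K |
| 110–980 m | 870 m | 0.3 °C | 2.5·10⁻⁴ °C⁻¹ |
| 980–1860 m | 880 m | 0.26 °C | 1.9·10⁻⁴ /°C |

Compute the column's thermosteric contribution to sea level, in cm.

2.4×10⁻⁴ × 0.47 × 110 = 0.012408 m
110–980 m: 870 × 2.5×10⁻⁴ × 0.3 = 0.06525 m
Layer 3: 880 × 0.26 × 1.9×10⁻⁴ = 0.043472 m
Δh = 0.012408 + 0.06525 + 0.043472 = 0.12113 m ≈ 12 cm

12 cm of thermosteric rise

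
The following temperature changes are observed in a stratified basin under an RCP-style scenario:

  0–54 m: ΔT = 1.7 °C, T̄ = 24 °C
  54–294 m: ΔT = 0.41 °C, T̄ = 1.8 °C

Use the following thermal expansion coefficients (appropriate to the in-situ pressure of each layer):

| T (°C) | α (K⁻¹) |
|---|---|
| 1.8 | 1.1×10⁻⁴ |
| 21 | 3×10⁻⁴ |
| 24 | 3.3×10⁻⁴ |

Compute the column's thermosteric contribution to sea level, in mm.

Δh = 41.1 mm

Layer 1 at 24 °C → α = 3.3×10⁻⁴ K⁻¹
Layer 2 at 1.8 °C → α = 1.1×10⁻⁴ K⁻¹
3.3×10⁻⁴ × 54 × 1.7 = 0.030294 m
0.41 × 1.1×10⁻⁴ × 240 = 0.010824 m
Δh = 0.030294 + 0.010824 = 0.041118 m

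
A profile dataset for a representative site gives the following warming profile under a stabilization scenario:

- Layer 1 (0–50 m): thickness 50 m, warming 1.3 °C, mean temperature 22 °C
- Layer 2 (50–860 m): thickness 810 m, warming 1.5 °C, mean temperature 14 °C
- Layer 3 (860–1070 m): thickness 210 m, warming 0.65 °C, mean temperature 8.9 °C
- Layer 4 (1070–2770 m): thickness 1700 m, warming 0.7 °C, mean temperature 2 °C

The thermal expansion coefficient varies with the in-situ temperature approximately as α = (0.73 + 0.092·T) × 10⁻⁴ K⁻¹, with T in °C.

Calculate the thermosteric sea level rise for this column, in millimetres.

Layer 1: α = (0.73 + 0.092×22)×10⁻⁴ = 2.754×10⁻⁴ K⁻¹
Layer 2: α = (0.73 + 0.092×14)×10⁻⁴ = 2.018×10⁻⁴ K⁻¹
Layer 3: α = (0.73 + 0.092×8.9)×10⁻⁴ = 1.5488×10⁻⁴ K⁻¹
Layer 4: α = (0.73 + 0.092×2)×10⁻⁴ = 0.914×10⁻⁴ K⁻¹
0–50 m: 1.3 × 2.754×10⁻⁴ × 50 = 0.017901 m
810 × 2.018×10⁻⁴ × 1.5 = 0.245187 m
Layer 3: 1.5488×10⁻⁴ × 0.65 × 210 = 0.02114112 m
Layer 4: 1700 × 0.7 × 0.914×10⁻⁴ = 0.108766 m
Δh = 0.017901 + 0.245187 + 0.02114112 + 0.108766 = 0.39299512 m ≈ 393 mm

393 mm of thermosteric rise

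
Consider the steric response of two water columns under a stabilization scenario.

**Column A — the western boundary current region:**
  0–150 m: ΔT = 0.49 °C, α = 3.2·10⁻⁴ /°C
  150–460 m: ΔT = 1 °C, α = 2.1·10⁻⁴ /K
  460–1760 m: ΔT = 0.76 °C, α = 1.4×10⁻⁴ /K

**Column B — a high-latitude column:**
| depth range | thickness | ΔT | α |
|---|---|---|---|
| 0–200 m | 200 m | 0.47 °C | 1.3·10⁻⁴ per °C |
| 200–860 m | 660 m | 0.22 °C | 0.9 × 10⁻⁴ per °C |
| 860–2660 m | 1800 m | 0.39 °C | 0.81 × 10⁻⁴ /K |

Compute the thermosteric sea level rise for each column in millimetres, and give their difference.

A 0–150 m: 150 × 3.2×10⁻⁴ × 0.49 = 0.02352 m
A 1 × 2.1×10⁻⁴ × 310 = 0.06510 m
A 1.4×10⁻⁴ × 1300 × 0.76 = 0.13832 m
A total: 0.22694 m
B 0–200 m: 200 × 1.3×10⁻⁴ × 0.47 = 0.01222 m
B Layer 2: 660 × 0.9×10⁻⁴ × 0.22 = 0.013068 m
B 0.81×10⁻⁴ × 1800 × 0.39 = 0.056862 m
B total: 0.08215 m
Difference: 0.22694 − 0.08215 = 0.14479 m

A: 230 mm; B: 82 mm; difference 140 mm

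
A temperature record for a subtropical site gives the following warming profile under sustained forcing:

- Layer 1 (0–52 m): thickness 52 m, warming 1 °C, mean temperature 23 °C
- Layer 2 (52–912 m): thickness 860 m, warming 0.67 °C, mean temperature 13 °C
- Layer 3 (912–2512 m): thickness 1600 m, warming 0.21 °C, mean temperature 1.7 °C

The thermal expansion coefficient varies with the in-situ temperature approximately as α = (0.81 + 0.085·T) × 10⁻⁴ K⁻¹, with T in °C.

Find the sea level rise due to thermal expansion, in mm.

Layer 1: α = (0.81 + 0.085×23)×10⁻⁴ = 2.765×10⁻⁴ K⁻¹
Layer 2: α = (0.81 + 0.085×13)×10⁻⁴ = 1.915×10⁻⁴ K⁻¹
Layer 3: α = (0.81 + 0.085×1.7)×10⁻⁴ = 0.9545×10⁻⁴ K⁻¹
52 × 2.765×10⁻⁴ × 1 = 0.014378 m
Layer 2: 0.67 × 1.915×10⁻⁴ × 860 = 0.1103423 m
1600 × 0.21 × 0.9545×10⁻⁴ = 0.0320712 m
Δh = 0.014378 + 0.1103423 + 0.0320712 = 0.1567915 m

Δh = 160 mm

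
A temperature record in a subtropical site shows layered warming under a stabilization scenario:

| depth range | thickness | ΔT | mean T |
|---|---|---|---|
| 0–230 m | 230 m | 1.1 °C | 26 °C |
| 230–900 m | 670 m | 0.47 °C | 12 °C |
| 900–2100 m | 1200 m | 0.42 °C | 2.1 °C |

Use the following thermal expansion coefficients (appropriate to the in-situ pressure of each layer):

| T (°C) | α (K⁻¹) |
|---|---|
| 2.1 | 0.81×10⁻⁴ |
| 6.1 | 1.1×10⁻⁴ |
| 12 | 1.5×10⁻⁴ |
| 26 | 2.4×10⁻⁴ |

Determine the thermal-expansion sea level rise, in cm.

Layer 1 at 26 °C → α = 2.4×10⁻⁴ K⁻¹
Layer 2 at 12 °C → α = 1.5×10⁻⁴ K⁻¹
Layer 3 at 2.1 °C → α = 0.81×10⁻⁴ K⁻¹
Layer 1: 1.1 × 2.4×10⁻⁴ × 230 = 0.06072 m
230–900 m: 670 × 1.5×10⁻⁴ × 0.47 = 0.047235 m
1200 × 0.81×10⁻⁴ × 0.42 = 0.040824 m
Δh = 0.06072 + 0.047235 + 0.040824 = 0.148779 m

Δh ≈ 14.9 cm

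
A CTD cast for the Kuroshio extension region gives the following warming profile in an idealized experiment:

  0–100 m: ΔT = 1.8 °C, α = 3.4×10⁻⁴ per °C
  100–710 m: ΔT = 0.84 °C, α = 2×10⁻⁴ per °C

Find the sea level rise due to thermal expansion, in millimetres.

Δh ≈ 164 mm

Layer 1: 3.4×10⁻⁴ × 1.8 × 100 = 0.06120 m
Layer 2: 610 × 0.84 × 2×10⁻⁴ = 0.10248 m
Δh = 0.06120 + 0.10248 = 0.16368 m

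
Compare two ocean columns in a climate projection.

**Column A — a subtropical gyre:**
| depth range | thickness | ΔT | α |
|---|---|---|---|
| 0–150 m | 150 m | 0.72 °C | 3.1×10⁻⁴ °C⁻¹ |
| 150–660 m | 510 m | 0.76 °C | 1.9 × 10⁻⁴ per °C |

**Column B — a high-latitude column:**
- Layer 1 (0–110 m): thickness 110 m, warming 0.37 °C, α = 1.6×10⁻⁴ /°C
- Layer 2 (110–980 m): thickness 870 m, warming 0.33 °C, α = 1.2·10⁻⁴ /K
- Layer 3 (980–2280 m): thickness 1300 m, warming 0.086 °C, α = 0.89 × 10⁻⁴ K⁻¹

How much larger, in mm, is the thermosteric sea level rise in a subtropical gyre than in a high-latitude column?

Δh_A − Δh_B ≈ 56.2 mm

A 0–150 m: 150 × 0.72 × 3.1×10⁻⁴ = 0.03348 m
A Layer 2: 510 × 0.76 × 1.9×10⁻⁴ = 0.073644 m
A total: 0.107124 m
B Layer 1: 1.6×10⁻⁴ × 0.37 × 110 = 0.006512 m
B 110–980 m: 1.2×10⁻⁴ × 0.33 × 870 = 0.034452 m
B 0.086 × 0.89×10⁻⁴ × 1300 = 0.0099502 m
B total: 0.0509142 m
Difference: 0.107124 − 0.0509142 = 0.0562098 m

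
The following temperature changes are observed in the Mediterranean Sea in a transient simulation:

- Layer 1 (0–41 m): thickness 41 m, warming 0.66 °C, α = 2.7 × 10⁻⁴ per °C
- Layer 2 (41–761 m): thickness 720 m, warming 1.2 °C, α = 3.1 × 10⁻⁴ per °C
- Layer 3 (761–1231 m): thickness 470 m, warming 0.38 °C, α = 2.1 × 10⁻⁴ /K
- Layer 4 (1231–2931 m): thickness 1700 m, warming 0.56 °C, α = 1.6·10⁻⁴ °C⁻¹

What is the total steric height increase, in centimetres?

Layer 1: 2.7×10⁻⁴ × 0.66 × 41 = 0.0073062 m
Layer 2: 720 × 1.2 × 3.1×10⁻⁴ = 0.26784 m
761–1231 m: 2.1×10⁻⁴ × 0.38 × 470 = 0.037506 m
Layer 4: 1700 × 1.6×10⁻⁴ × 0.56 = 0.15232 m
Δh = 0.0073062 + 0.26784 + 0.037506 + 0.15232 = 0.4649722 m

Δh = 46.5 cm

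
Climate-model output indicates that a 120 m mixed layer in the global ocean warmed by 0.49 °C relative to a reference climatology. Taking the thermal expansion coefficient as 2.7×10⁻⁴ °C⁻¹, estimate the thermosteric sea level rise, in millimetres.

Δh = αΔT·H = 2.7×10⁻⁴ × 0.49 × 120 = 0.015876 m

about 15.9 mm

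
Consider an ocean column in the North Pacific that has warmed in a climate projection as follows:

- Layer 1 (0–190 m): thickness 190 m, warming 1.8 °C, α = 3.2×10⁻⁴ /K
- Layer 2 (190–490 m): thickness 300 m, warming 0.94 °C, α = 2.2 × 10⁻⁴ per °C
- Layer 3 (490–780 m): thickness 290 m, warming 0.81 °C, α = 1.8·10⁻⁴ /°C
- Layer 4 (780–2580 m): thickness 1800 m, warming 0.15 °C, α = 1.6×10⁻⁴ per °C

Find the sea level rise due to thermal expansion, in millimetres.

Layer 1: 1.8 × 190 × 3.2×10⁻⁴ = 0.10944 m
190–490 m: 300 × 2.2×10⁻⁴ × 0.94 = 0.06204 m
Layer 3: 290 × 1.8×10⁻⁴ × 0.81 = 0.042282 m
780–2580 m: 0.15 × 1.6×10⁻⁴ × 1800 = 0.04320 m
Δh = 0.10944 + 0.06204 + 0.042282 + 0.04320 = 0.256962 m ≈ 257 mm

about 257 mm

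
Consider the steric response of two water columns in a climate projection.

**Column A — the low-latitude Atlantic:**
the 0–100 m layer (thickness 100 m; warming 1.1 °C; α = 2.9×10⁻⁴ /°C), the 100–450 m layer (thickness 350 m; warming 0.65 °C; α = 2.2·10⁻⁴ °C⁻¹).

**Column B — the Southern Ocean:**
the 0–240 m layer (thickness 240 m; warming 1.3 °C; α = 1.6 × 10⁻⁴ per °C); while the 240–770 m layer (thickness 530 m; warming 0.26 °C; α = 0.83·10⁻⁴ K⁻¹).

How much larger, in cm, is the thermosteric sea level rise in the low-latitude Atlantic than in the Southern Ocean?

A 2.9×10⁻⁴ × 1.1 × 100 = 0.03190 m
A 0.65 × 2.2×10⁻⁴ × 350 = 0.05005 m
A total: 0.08195 m
B 1.3 × 240 × 1.6×10⁻⁴ = 0.04992 m
B 240–770 m: 0.26 × 0.83×10⁻⁴ × 530 = 0.0114374 m
B total: 0.0613574 m
Difference: 0.08195 − 0.0613574 = 0.0205926 m

2.1 cm larger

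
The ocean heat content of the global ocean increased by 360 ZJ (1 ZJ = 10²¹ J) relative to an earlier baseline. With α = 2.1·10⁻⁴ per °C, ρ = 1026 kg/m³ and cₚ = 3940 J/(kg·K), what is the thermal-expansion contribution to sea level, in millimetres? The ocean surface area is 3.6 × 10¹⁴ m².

Δh ≈ 52 mm

Per unit area: Q = 360×10²¹ / (3.6×10¹⁴) = 1×10⁹ J/m²
Δh = αQ/(ρcₚ) = 2.1×10⁻⁴ × 1×10⁹ / (1026 × 3940) ≈ 0.051949 m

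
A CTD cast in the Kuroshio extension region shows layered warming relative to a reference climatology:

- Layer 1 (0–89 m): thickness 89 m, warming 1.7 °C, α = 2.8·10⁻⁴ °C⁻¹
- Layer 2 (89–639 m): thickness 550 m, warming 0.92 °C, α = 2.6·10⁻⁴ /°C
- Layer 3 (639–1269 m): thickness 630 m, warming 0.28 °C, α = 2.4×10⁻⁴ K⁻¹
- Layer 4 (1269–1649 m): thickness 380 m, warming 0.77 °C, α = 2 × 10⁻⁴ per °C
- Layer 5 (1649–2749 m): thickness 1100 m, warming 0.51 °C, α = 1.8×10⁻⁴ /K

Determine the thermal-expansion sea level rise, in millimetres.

0–89 m: 89 × 1.7 × 2.8×10⁻⁴ = 0.042364 m
Layer 2: 550 × 2.6×10⁻⁴ × 0.92 = 0.13156 m
2.4×10⁻⁴ × 630 × 0.28 = 0.042336 m
2×10⁻⁴ × 0.77 × 380 = 0.05852 m
1649–2749 m: 0.51 × 1.8×10⁻⁴ × 1100 = 0.10098 m
Δh = 0.042364 + 0.13156 + 0.042336 + 0.05852 + 0.10098 = 0.37576 m

Δh ≈ 376 mm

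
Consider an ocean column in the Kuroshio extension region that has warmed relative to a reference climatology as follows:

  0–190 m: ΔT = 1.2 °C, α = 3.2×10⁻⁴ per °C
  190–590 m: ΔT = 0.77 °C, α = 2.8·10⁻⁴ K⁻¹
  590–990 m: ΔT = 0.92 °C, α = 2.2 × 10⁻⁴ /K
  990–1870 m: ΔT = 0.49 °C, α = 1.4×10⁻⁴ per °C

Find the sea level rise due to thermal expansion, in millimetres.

Layer 1: 3.2×10⁻⁴ × 1.2 × 190 = 0.07296 m
190–590 m: 400 × 2.8×10⁻⁴ × 0.77 = 0.08624 m
2.2×10⁻⁴ × 0.92 × 400 = 0.08096 m
990–1870 m: 1.4×10⁻⁴ × 0.49 × 880 = 0.060368 m
Δh = 0.07296 + 0.08624 + 0.08096 + 0.060368 = 0.300528 m

Δh = 301 mm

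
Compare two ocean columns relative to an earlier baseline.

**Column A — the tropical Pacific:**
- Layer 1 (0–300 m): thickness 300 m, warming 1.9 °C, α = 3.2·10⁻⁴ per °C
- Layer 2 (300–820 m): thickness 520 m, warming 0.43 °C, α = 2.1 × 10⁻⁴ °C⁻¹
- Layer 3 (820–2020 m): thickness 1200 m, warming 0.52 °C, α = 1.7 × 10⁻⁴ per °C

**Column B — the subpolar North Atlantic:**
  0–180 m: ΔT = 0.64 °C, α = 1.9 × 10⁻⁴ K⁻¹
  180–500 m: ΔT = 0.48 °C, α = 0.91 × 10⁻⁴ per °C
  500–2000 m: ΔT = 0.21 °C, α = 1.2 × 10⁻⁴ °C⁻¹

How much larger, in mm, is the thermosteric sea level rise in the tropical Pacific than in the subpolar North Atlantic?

262 mm larger

A 0–300 m: 3.2×10⁻⁴ × 300 × 1.9 = 0.18240 m
A 300–820 m: 0.43 × 520 × 2.1×10⁻⁴ = 0.046956 m
A 1200 × 1.7×10⁻⁴ × 0.52 = 0.10608 m
A total: 0.335436 m
B 0–180 m: 1.9×10⁻⁴ × 0.64 × 180 = 0.021888 m
B Layer 2: 0.91×10⁻⁴ × 0.48 × 320 = 0.0139776 m
B 1500 × 0.21 × 1.2×10⁻⁴ = 0.03780 m
B total: 0.0736656 m
Difference: 0.335436 − 0.0736656 = 0.2617704 m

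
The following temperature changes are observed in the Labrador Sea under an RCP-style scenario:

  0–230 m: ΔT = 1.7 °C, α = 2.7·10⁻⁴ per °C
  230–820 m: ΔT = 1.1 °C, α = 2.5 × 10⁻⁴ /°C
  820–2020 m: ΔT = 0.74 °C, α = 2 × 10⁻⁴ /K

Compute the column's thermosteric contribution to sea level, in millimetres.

Layer 1: 1.7 × 2.7×10⁻⁴ × 230 = 0.10557 m
Layer 2: 1.1 × 2.5×10⁻⁴ × 590 = 0.16225 m
1200 × 2×10⁻⁴ × 0.74 = 0.17760 m
Δh = 0.10557 + 0.16225 + 0.17760 = 0.44542 m

about 445 mm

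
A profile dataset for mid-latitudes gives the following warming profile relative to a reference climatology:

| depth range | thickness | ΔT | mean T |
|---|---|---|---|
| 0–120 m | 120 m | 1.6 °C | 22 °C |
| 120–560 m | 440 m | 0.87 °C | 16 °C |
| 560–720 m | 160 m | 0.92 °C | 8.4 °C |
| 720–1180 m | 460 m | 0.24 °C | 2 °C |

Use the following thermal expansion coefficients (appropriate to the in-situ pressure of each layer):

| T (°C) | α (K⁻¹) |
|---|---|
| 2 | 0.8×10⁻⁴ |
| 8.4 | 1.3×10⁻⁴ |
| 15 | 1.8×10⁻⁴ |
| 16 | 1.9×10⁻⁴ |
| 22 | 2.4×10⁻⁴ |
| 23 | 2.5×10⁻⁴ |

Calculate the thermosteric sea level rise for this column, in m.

0.15 m

Layer 1 at 22 °C → α = 2.4×10⁻⁴ K⁻¹
Layer 2 at 16 °C → α = 1.9×10⁻⁴ K⁻¹
Layer 3 at 8.4 °C → α = 1.3×10⁻⁴ K⁻¹
Layer 4 at 2 °C → α = 0.8×10⁻⁴ K⁻¹
Layer 1: 120 × 2.4×10⁻⁴ × 1.6 = 0.04608 m
0.87 × 440 × 1.9×10⁻⁴ = 0.072732 m
160 × 1.3×10⁻⁴ × 0.92 = 0.019136 m
460 × 0.8×10⁻⁴ × 0.24 = 0.008832 m
Δh = 0.04608 + 0.072732 + 0.019136 + 0.008832 = 0.14678 m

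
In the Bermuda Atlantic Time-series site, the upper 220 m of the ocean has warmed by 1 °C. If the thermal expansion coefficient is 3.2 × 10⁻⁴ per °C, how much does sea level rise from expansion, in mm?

70.4 mm

Δh = αΔT·H = 3.2×10⁻⁴ × 1 × 220 = 0.07040 m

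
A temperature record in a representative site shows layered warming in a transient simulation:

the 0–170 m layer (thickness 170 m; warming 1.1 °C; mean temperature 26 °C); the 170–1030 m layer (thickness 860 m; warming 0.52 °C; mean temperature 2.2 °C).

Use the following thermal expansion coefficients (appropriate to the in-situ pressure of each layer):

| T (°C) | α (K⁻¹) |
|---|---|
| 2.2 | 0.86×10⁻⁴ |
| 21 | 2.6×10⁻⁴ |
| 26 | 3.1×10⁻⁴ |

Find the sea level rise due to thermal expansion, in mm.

96.4 mm of thermosteric rise

Layer 1 at 26 °C → α = 3.1×10⁻⁴ K⁻¹
Layer 2 at 2.2 °C → α = 0.86×10⁻⁴ K⁻¹
0–170 m: 3.1×10⁻⁴ × 1.1 × 170 = 0.05797 m
170–1030 m: 0.52 × 860 × 0.86×10⁻⁴ = 0.0384592 m
Δh = 0.05797 + 0.0384592 = 0.0964292 m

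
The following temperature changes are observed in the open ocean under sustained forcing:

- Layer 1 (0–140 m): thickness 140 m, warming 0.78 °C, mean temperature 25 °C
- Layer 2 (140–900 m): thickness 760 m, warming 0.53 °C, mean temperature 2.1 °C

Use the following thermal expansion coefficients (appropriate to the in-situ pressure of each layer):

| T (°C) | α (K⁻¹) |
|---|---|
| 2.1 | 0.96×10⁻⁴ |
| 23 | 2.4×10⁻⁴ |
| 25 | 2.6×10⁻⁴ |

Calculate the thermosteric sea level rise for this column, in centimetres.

Layer 1 at 25 °C → α = 2.6×10⁻⁴ K⁻¹
Layer 2 at 2.1 °C → α = 0.96×10⁻⁴ K⁻¹
140 × 2.6×10⁻⁴ × 0.78 = 0.028392 m
0.96×10⁻⁴ × 0.53 × 760 = 0.0386688 m
Δh = 0.028392 + 0.0386688 = 0.0670608 m

Δh = 6.71 cm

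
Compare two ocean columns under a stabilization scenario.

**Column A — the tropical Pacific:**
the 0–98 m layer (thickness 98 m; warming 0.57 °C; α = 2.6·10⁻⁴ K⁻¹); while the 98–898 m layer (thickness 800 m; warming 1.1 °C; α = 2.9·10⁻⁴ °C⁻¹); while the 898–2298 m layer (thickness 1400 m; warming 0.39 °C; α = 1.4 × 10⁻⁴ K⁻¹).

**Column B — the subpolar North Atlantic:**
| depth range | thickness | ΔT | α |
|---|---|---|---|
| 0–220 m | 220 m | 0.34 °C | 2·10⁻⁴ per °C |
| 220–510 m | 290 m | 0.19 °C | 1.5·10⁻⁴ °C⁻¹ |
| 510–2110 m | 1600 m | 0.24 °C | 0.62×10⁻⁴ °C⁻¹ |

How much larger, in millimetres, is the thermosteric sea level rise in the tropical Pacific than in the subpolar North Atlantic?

A Layer 1: 0.57 × 98 × 2.6×10⁻⁴ = 0.0145236 m
A 800 × 1.1 × 2.9×10⁻⁴ = 0.25520 m
A 1400 × 0.39 × 1.4×10⁻⁴ = 0.07644 m
A total: 0.3461636 m
B 220 × 0.34 × 2×10⁻⁴ = 0.01496 m
B Layer 2: 0.19 × 290 × 1.5×10⁻⁴ = 0.008265 m
B 510–2110 m: 0.62×10⁻⁴ × 0.24 × 1600 = 0.023808 m
B total: 0.047033 m
Difference: 0.3461636 − 0.047033 = 0.2991306 m

300 mm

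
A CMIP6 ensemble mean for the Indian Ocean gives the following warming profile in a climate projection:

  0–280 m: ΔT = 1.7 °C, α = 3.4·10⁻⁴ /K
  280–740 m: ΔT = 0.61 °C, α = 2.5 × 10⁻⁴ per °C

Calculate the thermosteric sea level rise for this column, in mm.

230 mm

1.7 × 280 × 3.4×10⁻⁴ = 0.16184 m
2.5×10⁻⁴ × 460 × 0.61 = 0.07015 m
Δh = 0.16184 + 0.07015 = 0.23199 m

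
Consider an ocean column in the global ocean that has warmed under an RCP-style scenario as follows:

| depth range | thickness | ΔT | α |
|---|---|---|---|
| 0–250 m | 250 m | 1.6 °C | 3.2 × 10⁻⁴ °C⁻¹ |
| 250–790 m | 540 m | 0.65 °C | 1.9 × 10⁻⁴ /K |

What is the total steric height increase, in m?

0–250 m: 3.2×10⁻⁴ × 250 × 1.6 = 0.12800 m
0.65 × 540 × 1.9×10⁻⁴ = 0.06669 m
Δh = 0.12800 + 0.06669 = 0.19469 m

Δh ≈ 0.195 m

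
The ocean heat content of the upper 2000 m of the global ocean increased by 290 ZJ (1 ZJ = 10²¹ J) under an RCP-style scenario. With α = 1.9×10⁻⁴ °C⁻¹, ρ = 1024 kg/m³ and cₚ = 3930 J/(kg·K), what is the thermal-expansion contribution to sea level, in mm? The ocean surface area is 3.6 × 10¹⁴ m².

Per unit area: Q = 290×10²¹ / (3.6×10¹⁴) ≈ 8.056×10⁸ J/m²
Δh = αQ/(ρcₚ) = 1.9×10⁻⁴ × 8.056×10⁸ / (1024 × 3930) ≈ 0.038035 m

Δh ≈ 38.0 mm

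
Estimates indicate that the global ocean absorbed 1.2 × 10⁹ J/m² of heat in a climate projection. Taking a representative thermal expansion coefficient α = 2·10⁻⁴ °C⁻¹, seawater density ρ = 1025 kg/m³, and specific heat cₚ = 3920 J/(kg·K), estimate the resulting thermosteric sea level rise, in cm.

Δh = αQ/(ρcₚ) = 2×10⁻⁴ × 1.2×10⁹ / (1025 × 3920) ≈ 0.059731 m

Δh = 5.97 cm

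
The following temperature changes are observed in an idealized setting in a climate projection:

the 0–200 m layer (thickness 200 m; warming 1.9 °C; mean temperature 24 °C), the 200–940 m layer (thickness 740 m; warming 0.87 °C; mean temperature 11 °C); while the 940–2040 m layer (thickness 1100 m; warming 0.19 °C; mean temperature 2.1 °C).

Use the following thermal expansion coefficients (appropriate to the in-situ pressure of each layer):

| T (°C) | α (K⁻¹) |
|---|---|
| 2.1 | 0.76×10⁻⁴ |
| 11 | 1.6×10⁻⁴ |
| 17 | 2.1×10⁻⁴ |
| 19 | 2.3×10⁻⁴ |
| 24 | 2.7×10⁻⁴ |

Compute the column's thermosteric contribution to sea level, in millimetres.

220 mm

Layer 1 at 24 °C → α = 2.7×10⁻⁴ K⁻¹
Layer 2 at 11 °C → α = 1.6×10⁻⁴ K⁻¹
Layer 3 at 2.1 °C → α = 0.76×10⁻⁴ K⁻¹
Layer 1: 2.7×10⁻⁴ × 200 × 1.9 = 0.10260 m
0.87 × 740 × 1.6×10⁻⁴ = 0.103008 m
0.76×10⁻⁴ × 0.19 × 1100 = 0.015884 m
Δh = 0.10260 + 0.103008 + 0.015884 = 0.221492 m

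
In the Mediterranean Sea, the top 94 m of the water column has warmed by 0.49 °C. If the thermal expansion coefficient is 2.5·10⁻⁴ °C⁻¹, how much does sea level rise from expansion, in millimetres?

about 11.5 mm

Δh = αΔT·H = 2.5×10⁻⁴ × 0.49 × 94 = 0.011515 m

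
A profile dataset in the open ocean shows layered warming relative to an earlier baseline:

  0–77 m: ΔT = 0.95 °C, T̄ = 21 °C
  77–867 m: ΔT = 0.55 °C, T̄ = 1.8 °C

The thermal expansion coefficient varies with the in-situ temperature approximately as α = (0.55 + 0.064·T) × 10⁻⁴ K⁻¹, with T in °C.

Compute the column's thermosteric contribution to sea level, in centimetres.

about 4.28 cm

Layer 1: α = (0.55 + 0.064×21)×10⁻⁴ = 1.894×10⁻⁴ K⁻¹
Layer 2: α = (0.55 + 0.064×1.8)×10⁻⁴ = 0.6652×10⁻⁴ K⁻¹
0–77 m: 1.894×10⁻⁴ × 77 × 0.95 = 0.01385461 m
0.6652×10⁻⁴ × 790 × 0.55 = 0.02890294 m
Δh = 0.01385461 + 0.02890294 = 0.04275755 m ≈ 4.28 cm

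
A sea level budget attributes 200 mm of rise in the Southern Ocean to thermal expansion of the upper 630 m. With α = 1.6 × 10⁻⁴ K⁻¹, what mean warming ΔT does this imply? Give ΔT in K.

1.98 K

ΔT = Δh/(αH) = 0.2 / (1.6×10⁻⁴ × 630) ≈ 1.984 K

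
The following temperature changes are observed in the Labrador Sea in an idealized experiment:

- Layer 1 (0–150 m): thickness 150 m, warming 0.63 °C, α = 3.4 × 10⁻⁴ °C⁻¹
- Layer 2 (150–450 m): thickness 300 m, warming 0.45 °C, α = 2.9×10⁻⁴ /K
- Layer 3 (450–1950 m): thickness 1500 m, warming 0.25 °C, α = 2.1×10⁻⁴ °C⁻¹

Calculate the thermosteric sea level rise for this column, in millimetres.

150 mm of thermosteric rise

Layer 1: 3.4×10⁻⁴ × 0.63 × 150 = 0.03213 m
150–450 m: 300 × 0.45 × 2.9×10⁻⁴ = 0.03915 m
1500 × 0.25 × 2.1×10⁻⁴ = 0.07875 m
Δh = 0.03213 + 0.03915 + 0.07875 = 0.15003 m ≈ 150 mm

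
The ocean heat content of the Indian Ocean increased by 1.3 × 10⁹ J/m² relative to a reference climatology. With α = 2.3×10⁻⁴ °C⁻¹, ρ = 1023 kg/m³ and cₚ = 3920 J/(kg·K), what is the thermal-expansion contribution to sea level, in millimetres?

Δh = αQ/(ρcₚ) = 2.3×10⁻⁴ × 1.3×10⁹ / (1023 × 3920) ≈ 0.074561 m

74.6 mm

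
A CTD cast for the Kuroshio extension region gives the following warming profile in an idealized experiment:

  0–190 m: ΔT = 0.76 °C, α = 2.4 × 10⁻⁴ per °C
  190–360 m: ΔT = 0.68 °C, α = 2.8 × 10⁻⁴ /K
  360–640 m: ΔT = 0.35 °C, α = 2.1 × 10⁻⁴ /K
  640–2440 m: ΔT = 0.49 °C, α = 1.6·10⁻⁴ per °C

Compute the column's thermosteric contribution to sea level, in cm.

190 × 2.4×10⁻⁴ × 0.76 = 0.034656 m
170 × 0.68 × 2.8×10⁻⁴ = 0.032368 m
2.1×10⁻⁴ × 280 × 0.35 = 0.02058 m
0.49 × 1800 × 1.6×10⁻⁴ = 0.14112 m
Δh = 0.034656 + 0.032368 + 0.02058 + 0.14112 = 0.228724 m ≈ 23 cm

Δh = 23 cm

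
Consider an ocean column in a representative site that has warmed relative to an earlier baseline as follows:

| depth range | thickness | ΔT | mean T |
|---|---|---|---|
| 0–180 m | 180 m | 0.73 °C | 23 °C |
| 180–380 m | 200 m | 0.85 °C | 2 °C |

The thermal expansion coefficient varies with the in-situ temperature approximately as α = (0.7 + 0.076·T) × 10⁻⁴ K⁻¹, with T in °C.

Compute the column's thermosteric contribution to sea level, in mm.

Layer 1: α = (0.7 + 0.076×23)×10⁻⁴ = 2.448×10⁻⁴ K⁻¹
Layer 2: α = (0.7 + 0.076×2)×10⁻⁴ = 0.852×10⁻⁴ K⁻¹
Layer 1: 0.73 × 180 × 2.448×10⁻⁴ = 0.03216672 m
180–380 m: 0.852×10⁻⁴ × 200 × 0.85 = 0.014484 m
Δh = 0.03216672 + 0.014484 = 0.04665072 m ≈ 46.7 mm

Δh ≈ 46.7 mm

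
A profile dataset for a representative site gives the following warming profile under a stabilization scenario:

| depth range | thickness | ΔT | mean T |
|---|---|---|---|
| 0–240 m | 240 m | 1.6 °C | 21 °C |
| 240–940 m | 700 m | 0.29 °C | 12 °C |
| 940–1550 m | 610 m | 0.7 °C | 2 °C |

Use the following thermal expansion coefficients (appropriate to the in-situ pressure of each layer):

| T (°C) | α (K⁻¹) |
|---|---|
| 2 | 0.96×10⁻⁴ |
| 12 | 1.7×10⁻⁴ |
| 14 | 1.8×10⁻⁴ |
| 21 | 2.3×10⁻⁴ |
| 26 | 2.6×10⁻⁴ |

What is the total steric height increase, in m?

0.16 m

Layer 1 at 21 °C → α = 2.3×10⁻⁴ K⁻¹
Layer 2 at 12 °C → α = 1.7×10⁻⁴ K⁻¹
Layer 3 at 2 °C → α = 0.96×10⁻⁴ K⁻¹
Layer 1: 2.3×10⁻⁴ × 1.6 × 240 = 0.08832 m
Layer 2: 1.7×10⁻⁴ × 700 × 0.29 = 0.03451 m
0.96×10⁻⁴ × 610 × 0.7 = 0.040992 m
Δh = 0.08832 + 0.03451 + 0.040992 = 0.163822 m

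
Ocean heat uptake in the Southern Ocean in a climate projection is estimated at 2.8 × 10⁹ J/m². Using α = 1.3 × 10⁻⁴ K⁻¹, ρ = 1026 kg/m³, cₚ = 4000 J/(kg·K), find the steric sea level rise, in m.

0.089 m

Δh = αQ/(ρcₚ) = 1.3×10⁻⁴ × 2.8×10⁹ / (1026 × 4000) ≈ 0.088694 m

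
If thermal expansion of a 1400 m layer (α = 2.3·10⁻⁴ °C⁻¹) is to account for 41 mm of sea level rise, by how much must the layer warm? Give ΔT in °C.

ΔT ≈ 0.13 °C

ΔT = Δh/(αH) = 0.041 / (2.3×10⁻⁴ × 1400) ≈ 0.1273 °C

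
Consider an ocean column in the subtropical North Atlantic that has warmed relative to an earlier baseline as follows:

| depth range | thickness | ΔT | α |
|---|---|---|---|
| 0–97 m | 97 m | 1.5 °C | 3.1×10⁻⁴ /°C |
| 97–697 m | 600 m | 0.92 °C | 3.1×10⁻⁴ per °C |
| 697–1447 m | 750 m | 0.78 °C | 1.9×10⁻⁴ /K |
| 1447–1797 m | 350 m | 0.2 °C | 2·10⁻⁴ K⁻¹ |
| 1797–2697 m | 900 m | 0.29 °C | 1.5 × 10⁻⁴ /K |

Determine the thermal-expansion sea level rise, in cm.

Layer 1: 3.1×10⁻⁴ × 1.5 × 97 = 0.045105 m
Layer 2: 600 × 3.1×10⁻⁴ × 0.92 = 0.17112 m
Layer 3: 0.78 × 1.9×10⁻⁴ × 750 = 0.11115 m
0.2 × 350 × 2×10⁻⁴ = 0.01400 m
1.5×10⁻⁴ × 900 × 0.29 = 0.03915 m
Δh = 0.045105 + 0.17112 + 0.11115 + 0.01400 + 0.03915 = 0.380525 m

38.1 cm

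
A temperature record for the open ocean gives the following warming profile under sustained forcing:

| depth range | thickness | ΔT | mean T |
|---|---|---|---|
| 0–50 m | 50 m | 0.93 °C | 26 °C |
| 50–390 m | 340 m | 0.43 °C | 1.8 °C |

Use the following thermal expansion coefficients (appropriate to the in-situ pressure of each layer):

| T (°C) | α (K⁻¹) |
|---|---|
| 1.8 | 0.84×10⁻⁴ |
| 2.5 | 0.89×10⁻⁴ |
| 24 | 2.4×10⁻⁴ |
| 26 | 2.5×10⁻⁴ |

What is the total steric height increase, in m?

Layer 1 at 26 °C → α = 2.5×10⁻⁴ K⁻¹
Layer 2 at 1.8 °C → α = 0.84×10⁻⁴ K⁻¹
Layer 1: 0.93 × 2.5×10⁻⁴ × 50 = 0.011625 m
50–390 m: 0.84×10⁻⁴ × 0.43 × 340 = 0.0122808 m
Δh = 0.011625 + 0.0122808 = 0.0239058 m ≈ 0.0239 m

Δh ≈ 0.0239 m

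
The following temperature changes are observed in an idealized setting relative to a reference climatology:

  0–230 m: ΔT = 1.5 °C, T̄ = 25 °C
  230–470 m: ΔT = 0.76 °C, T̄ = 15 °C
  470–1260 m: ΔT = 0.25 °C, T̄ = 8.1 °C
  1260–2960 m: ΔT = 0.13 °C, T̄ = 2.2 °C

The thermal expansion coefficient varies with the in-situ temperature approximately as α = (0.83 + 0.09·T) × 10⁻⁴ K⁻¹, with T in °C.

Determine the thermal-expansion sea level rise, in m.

0.200 m

Layer 1: α = (0.83 + 0.09×25)×10⁻⁴ = 3.08×10⁻⁴ K⁻¹
Layer 2: α = (0.83 + 0.09×15)×10⁻⁴ = 2.18×10⁻⁴ K⁻¹
Layer 3: α = (0.83 + 0.09×8.1)×10⁻⁴ = 1.559×10⁻⁴ K⁻¹
Layer 4: α = (0.83 + 0.09×2.2)×10⁻⁴ = 1.028×10⁻⁴ K⁻¹
0–230 m: 230 × 3.08×10⁻⁴ × 1.5 = 0.10626 m
Layer 2: 0.76 × 2.18×10⁻⁴ × 240 = 0.0397632 m
Layer 3: 0.25 × 790 × 1.559×10⁻⁴ = 0.03079025 m
1260–2960 m: 1700 × 1.028×10⁻⁴ × 0.13 = 0.0227188 m
Δh = 0.10626 + 0.0397632 + 0.03079025 + 0.0227188 = 0.19953225 m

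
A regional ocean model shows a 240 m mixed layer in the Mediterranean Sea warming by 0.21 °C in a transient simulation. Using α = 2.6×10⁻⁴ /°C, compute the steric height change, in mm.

Δh = αΔT·H = 2.6×10⁻⁴ × 0.21 × 240 = 0.013104 m

about 13.1 mm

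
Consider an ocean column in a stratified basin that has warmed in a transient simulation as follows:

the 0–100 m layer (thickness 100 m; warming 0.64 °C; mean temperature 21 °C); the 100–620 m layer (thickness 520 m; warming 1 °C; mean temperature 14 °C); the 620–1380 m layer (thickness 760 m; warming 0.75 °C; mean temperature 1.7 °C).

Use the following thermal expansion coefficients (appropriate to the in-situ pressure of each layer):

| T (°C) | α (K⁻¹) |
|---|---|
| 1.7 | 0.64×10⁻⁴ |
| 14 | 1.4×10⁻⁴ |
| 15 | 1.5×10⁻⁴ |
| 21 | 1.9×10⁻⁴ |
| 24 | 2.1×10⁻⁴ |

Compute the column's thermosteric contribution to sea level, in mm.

Layer 1 at 21 °C → α = 1.9×10⁻⁴ K⁻¹
Layer 2 at 14 °C → α = 1.4×10⁻⁴ K⁻¹
Layer 3 at 1.7 °C → α = 0.64×10⁻⁴ K⁻¹
1.9×10⁻⁴ × 100 × 0.64 = 0.01216 m
Layer 2: 1 × 520 × 1.4×10⁻⁴ = 0.07280 m
0.75 × 0.64×10⁻⁴ × 760 = 0.03648 m
Δh = 0.01216 + 0.07280 + 0.03648 = 0.12144 m

about 121 mm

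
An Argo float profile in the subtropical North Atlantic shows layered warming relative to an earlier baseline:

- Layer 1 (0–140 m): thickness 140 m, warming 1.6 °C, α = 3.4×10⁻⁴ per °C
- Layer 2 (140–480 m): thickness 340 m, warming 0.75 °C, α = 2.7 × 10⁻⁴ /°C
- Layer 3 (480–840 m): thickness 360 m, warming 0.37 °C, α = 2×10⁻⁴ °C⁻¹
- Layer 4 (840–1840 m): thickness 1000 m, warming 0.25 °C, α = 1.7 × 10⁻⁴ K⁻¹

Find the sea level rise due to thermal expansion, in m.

Layer 1: 140 × 3.4×10⁻⁴ × 1.6 = 0.07616 m
140–480 m: 0.75 × 340 × 2.7×10⁻⁴ = 0.06885 m
Layer 3: 2×10⁻⁴ × 360 × 0.37 = 0.02664 m
Layer 4: 0.25 × 1000 × 1.7×10⁻⁴ = 0.04250 m
Δh = 0.07616 + 0.06885 + 0.02664 + 0.04250 = 0.21415 m

0.214 m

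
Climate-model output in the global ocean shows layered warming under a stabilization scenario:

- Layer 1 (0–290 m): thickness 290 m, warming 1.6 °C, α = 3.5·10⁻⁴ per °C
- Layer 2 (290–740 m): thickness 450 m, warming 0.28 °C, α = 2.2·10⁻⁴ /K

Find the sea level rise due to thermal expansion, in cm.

0–290 m: 1.6 × 290 × 3.5×10⁻⁴ = 0.16240 m
2.2×10⁻⁴ × 0.28 × 450 = 0.02772 m
Δh = 0.16240 + 0.02772 = 0.19012 m ≈ 19.0 cm

about 19.0 cm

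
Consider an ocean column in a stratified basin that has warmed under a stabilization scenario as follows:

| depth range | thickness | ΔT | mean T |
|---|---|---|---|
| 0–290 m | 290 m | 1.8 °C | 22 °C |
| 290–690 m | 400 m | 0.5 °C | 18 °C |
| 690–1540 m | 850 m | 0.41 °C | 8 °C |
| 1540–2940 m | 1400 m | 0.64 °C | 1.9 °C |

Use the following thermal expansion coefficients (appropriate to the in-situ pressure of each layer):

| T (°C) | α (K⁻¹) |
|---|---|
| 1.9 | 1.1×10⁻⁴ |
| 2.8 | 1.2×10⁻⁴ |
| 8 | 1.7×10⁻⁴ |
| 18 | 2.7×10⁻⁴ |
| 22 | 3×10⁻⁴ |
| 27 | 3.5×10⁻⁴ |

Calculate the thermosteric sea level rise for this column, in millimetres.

368 mm of thermosteric rise

Layer 1 at 22 °C → α = 3×10⁻⁴ K⁻¹
Layer 2 at 18 °C → α = 2.7×10⁻⁴ K⁻¹
Layer 3 at 8 °C → α = 1.7×10⁻⁴ K⁻¹
Layer 4 at 1.9 °C → α = 1.1×10⁻⁴ K⁻¹
Layer 1: 290 × 3×10⁻⁴ × 1.8 = 0.15660 m
290–690 m: 400 × 2.7×10⁻⁴ × 0.5 = 0.05400 m
Layer 3: 850 × 0.41 × 1.7×10⁻⁴ = 0.059245 m
1540–2940 m: 0.64 × 1400 × 1.1×10⁻⁴ = 0.09856 m
Δh = 0.15660 + 0.05400 + 0.059245 + 0.09856 = 0.368405 m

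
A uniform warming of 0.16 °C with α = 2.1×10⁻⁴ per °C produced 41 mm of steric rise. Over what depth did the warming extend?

H ≈ 1200 m

H = Δh/(αΔT) = 0.041 / (2.1×10⁻⁴ × 0.16) ≈ 1220 m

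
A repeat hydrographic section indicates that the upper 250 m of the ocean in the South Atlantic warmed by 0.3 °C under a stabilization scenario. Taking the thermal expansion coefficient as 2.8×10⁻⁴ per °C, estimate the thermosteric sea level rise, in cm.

2.10 cm

Δh = αΔT·H = 2.8×10⁻⁴ × 0.3 × 250 = 0.02100 m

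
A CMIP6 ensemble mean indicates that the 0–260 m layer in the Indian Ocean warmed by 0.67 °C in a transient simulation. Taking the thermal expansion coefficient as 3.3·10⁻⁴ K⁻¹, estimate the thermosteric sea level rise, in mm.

Δh = αΔT·H = 3.3×10⁻⁴ × 0.67 × 260 = 0.057486 m

Δh ≈ 57 mm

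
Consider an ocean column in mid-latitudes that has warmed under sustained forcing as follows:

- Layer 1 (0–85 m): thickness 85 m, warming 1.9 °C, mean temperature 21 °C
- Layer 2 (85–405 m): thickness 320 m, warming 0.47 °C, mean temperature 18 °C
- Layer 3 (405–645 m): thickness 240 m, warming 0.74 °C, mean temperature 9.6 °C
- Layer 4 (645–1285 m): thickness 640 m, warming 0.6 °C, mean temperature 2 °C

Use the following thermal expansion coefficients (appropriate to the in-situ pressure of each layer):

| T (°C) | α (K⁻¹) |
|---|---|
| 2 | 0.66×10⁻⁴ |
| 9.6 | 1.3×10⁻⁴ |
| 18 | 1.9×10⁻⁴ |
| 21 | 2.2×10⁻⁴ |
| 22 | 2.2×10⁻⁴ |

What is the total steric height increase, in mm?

Δh = 113 mm

Layer 1 at 21 °C → α = 2.2×10⁻⁴ K⁻¹
Layer 2 at 18 °C → α = 1.9×10⁻⁴ K⁻¹
Layer 3 at 9.6 °C → α = 1.3×10⁻⁴ K⁻¹
Layer 4 at 2 °C → α = 0.66×10⁻⁴ K⁻¹
Layer 1: 1.9 × 2.2×10⁻⁴ × 85 = 0.03553 m
Layer 2: 0.47 × 1.9×10⁻⁴ × 320 = 0.028576 m
405–645 m: 1.3×10⁻⁴ × 0.74 × 240 = 0.023088 m
0.6 × 640 × 0.66×10⁻⁴ = 0.025344 m
Δh = 0.03553 + 0.028576 + 0.023088 + 0.025344 = 0.112538 m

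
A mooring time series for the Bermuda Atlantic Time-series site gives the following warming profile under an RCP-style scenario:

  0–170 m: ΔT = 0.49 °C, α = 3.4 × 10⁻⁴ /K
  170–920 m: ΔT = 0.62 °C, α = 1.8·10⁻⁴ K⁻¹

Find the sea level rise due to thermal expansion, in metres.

Δh = 0.112 m

Layer 1: 170 × 0.49 × 3.4×10⁻⁴ = 0.028322 m
Layer 2: 1.8×10⁻⁴ × 0.62 × 750 = 0.08370 m
Δh = 0.028322 + 0.08370 = 0.112022 m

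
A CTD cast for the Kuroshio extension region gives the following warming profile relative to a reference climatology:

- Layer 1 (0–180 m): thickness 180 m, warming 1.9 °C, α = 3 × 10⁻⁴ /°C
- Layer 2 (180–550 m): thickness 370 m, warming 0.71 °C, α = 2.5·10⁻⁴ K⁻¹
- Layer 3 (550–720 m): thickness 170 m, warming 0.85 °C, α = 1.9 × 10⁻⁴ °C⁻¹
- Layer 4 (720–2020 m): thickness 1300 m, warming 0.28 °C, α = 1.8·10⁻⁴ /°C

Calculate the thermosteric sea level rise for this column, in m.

0–180 m: 1.9 × 180 × 3×10⁻⁴ = 0.10260 m
0.71 × 370 × 2.5×10⁻⁴ = 0.065675 m
Layer 3: 1.9×10⁻⁴ × 0.85 × 170 = 0.027455 m
720–2020 m: 0.28 × 1.8×10⁻⁴ × 1300 = 0.06552 m
Δh = 0.10260 + 0.065675 + 0.027455 + 0.06552 = 0.26125 m

0.26 m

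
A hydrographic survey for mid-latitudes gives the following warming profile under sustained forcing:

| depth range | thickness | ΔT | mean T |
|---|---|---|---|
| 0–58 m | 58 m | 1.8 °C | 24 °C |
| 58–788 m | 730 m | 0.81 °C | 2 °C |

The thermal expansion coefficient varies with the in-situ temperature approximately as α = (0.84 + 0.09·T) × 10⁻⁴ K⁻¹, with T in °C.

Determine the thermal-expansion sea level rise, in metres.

Layer 1: α = (0.84 + 0.09×24)×10⁻⁴ = 3×10⁻⁴ K⁻¹
Layer 2: α = (0.84 + 0.09×2)×10⁻⁴ = 1.02×10⁻⁴ K⁻¹
0–58 m: 1.8 × 3×10⁻⁴ × 58 = 0.03132 m
58–788 m: 0.81 × 1.02×10⁻⁴ × 730 = 0.0603126 m
Δh = 0.03132 + 0.0603126 = 0.0916326 m ≈ 0.0916 m

0.0916 m of thermosteric rise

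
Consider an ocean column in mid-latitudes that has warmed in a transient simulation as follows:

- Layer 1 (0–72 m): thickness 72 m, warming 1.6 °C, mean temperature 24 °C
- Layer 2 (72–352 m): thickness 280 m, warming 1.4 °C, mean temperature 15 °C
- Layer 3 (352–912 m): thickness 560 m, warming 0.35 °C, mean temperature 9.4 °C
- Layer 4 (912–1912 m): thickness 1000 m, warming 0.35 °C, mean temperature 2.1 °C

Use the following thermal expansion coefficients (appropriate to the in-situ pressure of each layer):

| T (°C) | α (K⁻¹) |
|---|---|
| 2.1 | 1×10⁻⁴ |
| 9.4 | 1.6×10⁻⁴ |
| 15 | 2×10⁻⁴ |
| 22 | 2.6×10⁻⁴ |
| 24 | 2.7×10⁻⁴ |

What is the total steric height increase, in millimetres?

Layer 1 at 24 °C → α = 2.7×10⁻⁴ K⁻¹
Layer 2 at 15 °C → α = 2×10⁻⁴ K⁻¹
Layer 3 at 9.4 °C → α = 1.6×10⁻⁴ K⁻¹
Layer 4 at 2.1 °C → α = 1×10⁻⁴ K⁻¹
Layer 1: 2.7×10⁻⁴ × 1.6 × 72 = 0.031104 m
1.4 × 280 × 2×10⁻⁴ = 0.07840 m
Layer 3: 1.6×10⁻⁴ × 0.35 × 560 = 0.03136 m
1×10⁻⁴ × 0.35 × 1000 = 0.03500 m
Δh = 0.031104 + 0.07840 + 0.03136 + 0.03500 = 0.175864 m

Δh = 176 mm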